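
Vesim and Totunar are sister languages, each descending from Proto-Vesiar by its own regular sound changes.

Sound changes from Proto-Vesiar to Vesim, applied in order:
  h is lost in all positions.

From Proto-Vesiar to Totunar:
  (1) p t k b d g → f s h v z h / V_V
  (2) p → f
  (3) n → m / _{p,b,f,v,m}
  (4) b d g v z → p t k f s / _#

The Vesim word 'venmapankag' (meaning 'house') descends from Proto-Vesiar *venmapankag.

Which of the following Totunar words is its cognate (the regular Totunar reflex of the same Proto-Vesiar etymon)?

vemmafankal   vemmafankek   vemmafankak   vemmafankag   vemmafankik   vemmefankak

vemmafankak

Totunar: *venmapankag > venmafankag > vemmafankag > vemmafankak  (by intervocalic lenition, nasal place assimilation, final devoicing)
Among the options, 'vemmafankak' alone shows every Totunar change applied in order.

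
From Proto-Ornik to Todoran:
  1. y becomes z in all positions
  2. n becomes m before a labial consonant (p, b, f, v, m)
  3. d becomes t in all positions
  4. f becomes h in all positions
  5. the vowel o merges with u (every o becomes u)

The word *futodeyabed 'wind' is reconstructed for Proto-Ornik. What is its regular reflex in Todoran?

hututezabet

Todoran: start from *futodeyabed.
  rule 1 (unconditioned shift): futodeyabed → futodezabed
  rule 2: no change — futodezabed
  rule 3 (unconditioned shift): futodezabed → futotezabet
  rule 4 (unconditioned shift): futotezabet → hutotezabet
  rule 5 (vowel merger): hutotezabet → hututezabet
  ⇒ Todoran hututezabet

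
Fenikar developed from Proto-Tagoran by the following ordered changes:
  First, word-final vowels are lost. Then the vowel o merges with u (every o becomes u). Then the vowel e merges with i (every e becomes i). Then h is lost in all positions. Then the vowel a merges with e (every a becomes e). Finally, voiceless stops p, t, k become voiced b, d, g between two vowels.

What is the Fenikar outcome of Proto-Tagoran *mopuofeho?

Fenikar: start from *mopuofeho.
  rule 1 (apocope): mopuofeho → mopuofeh
  rule 2 (vowel merger): mopuofeh → mupuufeh
  rule 3 (vowel merger): mupuufeh → mupuufih
  rule 4 (h-loss): mupuufih → mupuufi
  rule 5: no change — mupuufi
  rule 6 (intervocalic voicing): mupuufi → mubuufi
  ⇒ Fenikar mubuufi

mubuufi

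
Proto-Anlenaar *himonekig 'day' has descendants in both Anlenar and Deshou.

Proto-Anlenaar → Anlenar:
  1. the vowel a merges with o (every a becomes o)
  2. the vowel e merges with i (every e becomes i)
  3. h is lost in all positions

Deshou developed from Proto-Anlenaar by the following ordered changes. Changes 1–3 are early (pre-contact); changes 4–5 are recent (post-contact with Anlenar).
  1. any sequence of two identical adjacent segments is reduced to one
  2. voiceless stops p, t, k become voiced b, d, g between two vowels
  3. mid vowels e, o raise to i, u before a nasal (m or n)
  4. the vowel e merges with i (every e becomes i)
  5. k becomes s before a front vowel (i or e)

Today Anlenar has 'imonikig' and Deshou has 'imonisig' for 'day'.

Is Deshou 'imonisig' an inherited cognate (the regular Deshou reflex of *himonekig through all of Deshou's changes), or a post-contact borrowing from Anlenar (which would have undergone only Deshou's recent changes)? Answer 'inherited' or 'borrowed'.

borrowed

If inherited, *himonekig would pass through all of Deshou's changes:
Deshou: start from *himonekig.
  rule 1: no change — himonekig
  rule 2 (intervocalic voicing): himonekig → himonegig
  rule 3 (pre-nasal raising): himonegig → himunegig
  rule 4 (vowel merger): himunegig → himunigig
  rule 5: no change — himunigig
  ⇒ Deshou himunigig
If borrowed from Anlenar 'imonikig' after the early changes, it would undergo only the recent ones:
  rule 4 (vowel merger): no change (imonikig)
  rule 5 (palatalisation): imonikig → imonisig
  ⇒ as a loan: imonisig
Deshou 'imonisig' matches the loan outcome 'imonisig', not the inherited 'himunigig' — it skipped the early Deshou changes, so it was borrowed from Anlenar.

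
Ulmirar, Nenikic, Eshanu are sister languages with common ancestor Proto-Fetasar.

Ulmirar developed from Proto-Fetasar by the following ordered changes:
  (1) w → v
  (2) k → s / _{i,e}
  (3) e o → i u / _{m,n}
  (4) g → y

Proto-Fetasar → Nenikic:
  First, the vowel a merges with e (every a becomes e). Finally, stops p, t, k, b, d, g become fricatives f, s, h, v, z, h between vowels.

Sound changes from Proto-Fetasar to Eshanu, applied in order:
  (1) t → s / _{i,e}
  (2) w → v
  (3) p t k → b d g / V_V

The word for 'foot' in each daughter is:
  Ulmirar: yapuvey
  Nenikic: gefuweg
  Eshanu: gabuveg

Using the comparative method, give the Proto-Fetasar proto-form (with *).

Position 3: Ulmirar has p, Nenikic has f, Eshanu has b. Ulmirar preserves p here (none of its changes turn any other segment into p), so the proto-segment is *p.
Position 7: Ulmirar has y, Nenikic has g, Eshanu has g. Nenikic preserves g here (none of its changes turn any other segment into g), so the proto-segment is *g.
Continuing position by position gives *gapuweg; check it forward:
Ulmirar: start from *gapuweg.
  rule 1 (unconditioned shift): gapuweg → gapuveg
  rule 2: no change — gapuveg
  rule 3: no change — gapuveg
  rule 4 (unconditioned shift): gapuveg → yapuvey
  ⇒ Ulmirar yapuvey
Nenikic: start from *gapuweg.
  rule 1 (vowel merger): gapuweg → gepuweg
  rule 2 (intervocalic lenition): gepuweg → gefuweg
  ⇒ Nenikic gefuweg
Eshanu: *gapuweg > gapuveg > gabuveg  (by unconditioned shift, intervocalic voicing)
No other proto-form is consistent with every reflex, so the reconstruction is *gapuweg.

*gapuweg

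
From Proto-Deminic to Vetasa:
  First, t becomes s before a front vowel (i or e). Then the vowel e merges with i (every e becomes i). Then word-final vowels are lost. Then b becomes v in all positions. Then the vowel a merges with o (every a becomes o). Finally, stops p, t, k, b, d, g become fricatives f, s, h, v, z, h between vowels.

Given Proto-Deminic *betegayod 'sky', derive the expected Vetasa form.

visihoyod

Vetasa: *betegayod > besegayod > bisigayod > visigayod > visigoyod > visihoyod  (by palatalisation, vowel merger, unconditioned shift, vowel merger, intervocalic lenition)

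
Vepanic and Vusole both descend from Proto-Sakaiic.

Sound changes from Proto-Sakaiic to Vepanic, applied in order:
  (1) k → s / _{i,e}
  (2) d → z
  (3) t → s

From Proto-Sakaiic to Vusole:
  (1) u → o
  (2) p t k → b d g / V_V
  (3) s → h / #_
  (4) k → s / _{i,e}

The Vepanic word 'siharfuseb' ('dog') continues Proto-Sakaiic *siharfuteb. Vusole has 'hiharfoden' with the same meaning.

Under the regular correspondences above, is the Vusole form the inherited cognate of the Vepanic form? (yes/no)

no

Derive the expected Vusole reflex of *siharfuteb:
Vusole: *siharfuteb > siharfoteb > siharfodeb > hiharfodeb  (by vowel merger, intervocalic voicing, debuccalisation)
The regular Vusole reflex would be 'hiharfodeb', but the attested form is 'hiharfoden'. The correspondence is irregular, so they are not cognates (the Vusole form has a different source).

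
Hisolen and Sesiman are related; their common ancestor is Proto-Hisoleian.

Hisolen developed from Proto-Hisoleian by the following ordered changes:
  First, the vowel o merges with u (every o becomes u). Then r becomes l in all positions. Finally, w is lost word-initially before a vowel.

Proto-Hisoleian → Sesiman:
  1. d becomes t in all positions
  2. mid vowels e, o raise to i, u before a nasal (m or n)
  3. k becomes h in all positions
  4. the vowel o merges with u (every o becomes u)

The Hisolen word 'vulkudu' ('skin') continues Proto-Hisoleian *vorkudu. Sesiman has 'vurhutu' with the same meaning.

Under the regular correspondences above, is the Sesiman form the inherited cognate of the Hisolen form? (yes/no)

yes

Derive the expected Sesiman reflex of *vorkudu:
Sesiman: *vorkudu > vorkutu > vorhutu > vurhutu  (by unconditioned shift, unconditioned shift, vowel merger)
Sesiman 'vurhutu' matches the regular reflex exactly, so the pair is cognate.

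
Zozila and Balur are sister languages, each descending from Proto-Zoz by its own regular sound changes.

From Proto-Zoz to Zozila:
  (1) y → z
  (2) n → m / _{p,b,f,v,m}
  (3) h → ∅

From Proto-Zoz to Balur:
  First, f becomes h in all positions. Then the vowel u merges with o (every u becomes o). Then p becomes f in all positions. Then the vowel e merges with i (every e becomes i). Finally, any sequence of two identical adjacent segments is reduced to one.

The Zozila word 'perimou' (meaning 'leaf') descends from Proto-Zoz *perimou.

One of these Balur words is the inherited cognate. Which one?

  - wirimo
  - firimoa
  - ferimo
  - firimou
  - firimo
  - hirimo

firimo

Balur: *perimou
  perimou (rule 1 does not apply)
  perimou → perimoo   [vowel merger]
  perimoo → ferimoo   [unconditioned shift]
  ferimoo → firimoo   [vowel merger]
  firimoo → firimo   [degemination]
  giving Balur firimo.
Only 'firimo' matches the regular Balur development of *perimou.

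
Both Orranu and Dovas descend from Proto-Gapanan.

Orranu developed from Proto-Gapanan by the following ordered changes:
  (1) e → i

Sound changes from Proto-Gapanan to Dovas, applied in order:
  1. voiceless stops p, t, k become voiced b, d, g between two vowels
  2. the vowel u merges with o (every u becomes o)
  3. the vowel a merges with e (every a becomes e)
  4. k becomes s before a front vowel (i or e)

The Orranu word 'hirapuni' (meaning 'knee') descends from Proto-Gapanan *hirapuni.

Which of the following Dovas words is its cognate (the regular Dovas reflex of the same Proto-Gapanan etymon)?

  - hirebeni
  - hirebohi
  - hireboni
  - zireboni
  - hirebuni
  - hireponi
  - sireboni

Dovas: *hirapuni > hirabuni > hiraboni > hireboni  (by intervocalic voicing, vowel merger, vowel merger)

hireboni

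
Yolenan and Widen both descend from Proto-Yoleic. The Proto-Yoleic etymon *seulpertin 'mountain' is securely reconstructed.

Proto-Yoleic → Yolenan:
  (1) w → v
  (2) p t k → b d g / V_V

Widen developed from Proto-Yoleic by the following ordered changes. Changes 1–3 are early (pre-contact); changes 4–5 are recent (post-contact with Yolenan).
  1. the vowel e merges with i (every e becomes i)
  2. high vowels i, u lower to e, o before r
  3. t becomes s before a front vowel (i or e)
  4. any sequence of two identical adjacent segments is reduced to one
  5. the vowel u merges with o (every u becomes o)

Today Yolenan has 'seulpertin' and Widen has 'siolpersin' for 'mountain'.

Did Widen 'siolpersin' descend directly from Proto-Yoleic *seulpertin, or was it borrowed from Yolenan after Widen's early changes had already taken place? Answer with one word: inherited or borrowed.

inherited

If inherited, *seulpertin would pass through all of Widen's changes:
Widen: *seulpertin
  seulpertin → siulpirtin   [vowel merger]
  siulpirtin → siulpertin   [pre-rhotic lowering]
  siulpertin → siulpersin   [palatalisation]
  siulpersin (rule 4 does not apply)
  siulpersin → siolpersin   [vowel merger]
  giving Widen siolpersin.
If borrowed from Yolenan 'seulpertin' after the early changes, it would undergo only the recent ones:
  rule 4 (degemination): no change (seulpertin)
  rule 5 (vowel merger): seulpertin → seolpertin
  ⇒ as a loan: seolpertin
Widen 'siolpersin' matches the inherited outcome exactly, so it is an inherited cognate, not a loan.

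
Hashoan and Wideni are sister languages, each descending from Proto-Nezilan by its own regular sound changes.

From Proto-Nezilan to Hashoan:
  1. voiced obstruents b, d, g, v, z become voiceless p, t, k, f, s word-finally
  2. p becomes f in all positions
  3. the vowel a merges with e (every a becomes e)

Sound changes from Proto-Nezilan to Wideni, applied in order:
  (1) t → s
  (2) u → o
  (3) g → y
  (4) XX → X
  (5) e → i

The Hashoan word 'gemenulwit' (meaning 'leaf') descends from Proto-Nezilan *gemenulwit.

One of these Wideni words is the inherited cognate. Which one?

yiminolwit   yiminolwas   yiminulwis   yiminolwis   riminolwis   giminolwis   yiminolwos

Wideni: *gemenulwit
  gemenulwit → gemenulwis   [unconditioned shift]
  gemenulwis → gemenolwis   [vowel merger]
  gemenolwis → yemenolwis   [unconditioned shift]
  yemenolwis (rule 4 does not apply)
  yemenolwis → yiminolwis   [vowel merger]
  giving Wideni yiminolwis.

yiminolwis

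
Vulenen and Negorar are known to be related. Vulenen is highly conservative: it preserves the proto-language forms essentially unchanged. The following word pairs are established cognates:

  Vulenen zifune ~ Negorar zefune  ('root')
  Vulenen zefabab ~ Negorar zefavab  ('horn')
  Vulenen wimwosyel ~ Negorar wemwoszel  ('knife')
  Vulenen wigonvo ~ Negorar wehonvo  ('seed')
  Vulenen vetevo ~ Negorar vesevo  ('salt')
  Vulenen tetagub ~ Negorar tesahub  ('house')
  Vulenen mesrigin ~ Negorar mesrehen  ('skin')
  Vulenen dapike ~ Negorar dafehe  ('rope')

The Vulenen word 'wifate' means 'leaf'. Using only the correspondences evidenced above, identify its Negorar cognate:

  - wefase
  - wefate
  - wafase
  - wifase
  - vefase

zifune ~ zefune — Vulenen i corresponds to Negorar e after a consonant, before a labial obstruent.
vetevo ~ vesevo — Vulenen t corresponds to Negorar s between vowels (before a front vowel).
Applying these to Vulenen 'wifate':
  wifate → wefate   (i→e after a consonant, before a labial obstruent)
  wefate → wefase   (t→s between vowels (before a front vowel))
So the Negorar cognate is 'wefase'.

wefase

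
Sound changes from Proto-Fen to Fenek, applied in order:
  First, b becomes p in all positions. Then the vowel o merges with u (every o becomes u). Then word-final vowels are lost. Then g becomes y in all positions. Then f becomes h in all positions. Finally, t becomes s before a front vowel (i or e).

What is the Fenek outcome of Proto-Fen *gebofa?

Fenek: *gebofa > gepofa > gepufa > gepuf > yepuf > yepuh  (by unconditioned shift, vowel merger, apocope, unconditioned shift, unconditioned shift)

yepuh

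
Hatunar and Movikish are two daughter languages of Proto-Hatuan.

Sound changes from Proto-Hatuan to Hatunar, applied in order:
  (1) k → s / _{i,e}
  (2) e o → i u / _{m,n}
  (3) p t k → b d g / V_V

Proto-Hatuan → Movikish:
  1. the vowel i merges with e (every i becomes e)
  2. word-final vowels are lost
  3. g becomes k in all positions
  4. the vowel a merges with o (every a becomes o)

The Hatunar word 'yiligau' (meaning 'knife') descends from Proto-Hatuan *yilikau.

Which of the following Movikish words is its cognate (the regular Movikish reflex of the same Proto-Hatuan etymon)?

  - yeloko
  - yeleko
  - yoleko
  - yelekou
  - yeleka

yeleko

Movikish: *yilikau > yelekau > yeleka > yeleko  (by vowel merger, apocope, vowel merger)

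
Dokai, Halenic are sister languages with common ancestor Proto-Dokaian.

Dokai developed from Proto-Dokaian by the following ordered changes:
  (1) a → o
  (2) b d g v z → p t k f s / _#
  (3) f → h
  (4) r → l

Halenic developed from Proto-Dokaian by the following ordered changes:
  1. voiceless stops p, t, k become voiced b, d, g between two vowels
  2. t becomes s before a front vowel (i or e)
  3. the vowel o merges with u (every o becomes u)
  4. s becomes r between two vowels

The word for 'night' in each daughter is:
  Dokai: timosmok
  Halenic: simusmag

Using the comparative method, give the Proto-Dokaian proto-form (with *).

Position 8: Dokai has k, Halenic has g. Taking the neighbouring segments as reconstructed: Dokai k could go back to *k or *g; Halenic g can only go back to *g — the one source consistent with every daughter is *g.
Position 1: Dokai has t, Halenic has s. Taking the neighbouring segments as reconstructed: Dokai t can only go back to *t; Halenic s could go back to *t or *s — the one source consistent with every daughter is *t.
This points to *timosmag. Verify forward in each daughter:
Dokai: *timosmag
  timosmag → timosmog   [vowel merger]
  timosmog → timosmok   [final devoicing]
  timosmok (rule 3 does not apply)
  timosmok (rule 4 does not apply)
  giving Dokai timosmok.
Halenic: start from *timosmag.
  rule 1: no change — timosmag
  rule 2 (palatalisation): timosmag → simosmag
  rule 3 (vowel merger): simosmag → simusmag
  rule 4: no change — simusmag
  ⇒ Halenic simusmag
No other proto-form is consistent with every reflex, so the reconstruction is *timosmag.

*timosmag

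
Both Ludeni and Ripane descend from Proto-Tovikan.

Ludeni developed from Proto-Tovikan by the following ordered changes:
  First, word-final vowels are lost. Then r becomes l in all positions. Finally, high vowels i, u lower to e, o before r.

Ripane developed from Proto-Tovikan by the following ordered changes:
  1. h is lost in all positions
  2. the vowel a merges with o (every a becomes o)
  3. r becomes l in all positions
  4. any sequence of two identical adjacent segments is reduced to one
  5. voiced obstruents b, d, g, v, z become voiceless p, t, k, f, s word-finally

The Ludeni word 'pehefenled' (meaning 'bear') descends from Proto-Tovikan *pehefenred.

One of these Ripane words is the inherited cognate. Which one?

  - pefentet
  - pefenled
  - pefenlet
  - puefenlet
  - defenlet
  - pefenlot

pefenlet

Ripane: *pehefenred
  pehefenred → peefenred   [h-loss]
  peefenred (rule 2 does not apply)
  peefenred → peefenled   [unconditioned shift]
  peefenled → pefenled   [degemination]
  pefenled → pefenlet   [final devoicing]
  giving Ripane pefenlet.
The other candidates each miss or misapply at least one Ripane change.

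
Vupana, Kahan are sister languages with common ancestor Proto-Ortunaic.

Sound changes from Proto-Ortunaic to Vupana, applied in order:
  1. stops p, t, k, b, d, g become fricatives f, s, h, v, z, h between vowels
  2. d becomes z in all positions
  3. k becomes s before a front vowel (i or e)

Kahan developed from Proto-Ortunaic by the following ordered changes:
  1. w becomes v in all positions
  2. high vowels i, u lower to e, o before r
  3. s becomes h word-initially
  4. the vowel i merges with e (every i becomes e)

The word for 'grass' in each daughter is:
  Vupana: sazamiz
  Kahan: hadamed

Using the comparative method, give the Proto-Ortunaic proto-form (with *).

*sadamid

Position 6: Vupana has i, Kahan has e. Vupana preserves i here (none of its changes turn any other segment into i), so the proto-segment is *i.
Position 3: Vupana has z, Kahan has d. Kahan preserves d here (none of its changes turn any other segment into d), so the proto-segment is *d.
Verify the candidate proto-form against each daughter:
Vupana: *sadamid
  sadamid → sazamid   [intervocalic lenition]
  sazamid → sazamiz   [unconditioned shift]
  sazamiz (rule 3 does not apply)
  giving Vupana sazamiz.
Kahan: *sadamid > hadamid > hadamed  (by debuccalisation, vowel merger)
*sadamid is the unique common source.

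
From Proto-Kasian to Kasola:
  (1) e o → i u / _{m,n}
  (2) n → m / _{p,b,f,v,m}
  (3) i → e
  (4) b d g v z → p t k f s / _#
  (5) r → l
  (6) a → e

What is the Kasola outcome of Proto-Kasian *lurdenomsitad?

luldenumsetet

Kasola: *lurdenomsitad
  lurdenomsitad → lurdinumsitad   [pre-nasal raising]
  lurdinumsitad (rule 2 does not apply)
  lurdinumsitad → lurdenumsetad   [vowel merger]
  lurdenumsetad → lurdenumsetat   [final devoicing]
  lurdenumsetat → luldenumsetat   [unconditioned shift]
  luldenumsetat → luldenumsetet   [vowel merger]
  giving Kasola luldenumsetet.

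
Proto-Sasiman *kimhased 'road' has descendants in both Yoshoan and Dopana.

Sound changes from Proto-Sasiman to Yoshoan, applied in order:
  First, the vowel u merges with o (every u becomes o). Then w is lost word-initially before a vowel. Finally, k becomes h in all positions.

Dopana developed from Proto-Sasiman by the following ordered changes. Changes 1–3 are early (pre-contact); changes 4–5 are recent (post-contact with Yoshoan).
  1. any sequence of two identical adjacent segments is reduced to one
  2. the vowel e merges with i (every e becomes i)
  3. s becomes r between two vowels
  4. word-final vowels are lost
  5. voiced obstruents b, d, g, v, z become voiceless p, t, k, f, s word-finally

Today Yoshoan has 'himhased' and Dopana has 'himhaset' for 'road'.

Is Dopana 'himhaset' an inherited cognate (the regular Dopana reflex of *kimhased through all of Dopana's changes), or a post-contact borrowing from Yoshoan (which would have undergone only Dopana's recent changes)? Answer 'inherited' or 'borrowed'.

If inherited, *kimhased would pass through all of Dopana's changes:
Dopana: *kimhased > kimhasid > kimharid > kimharit  (by vowel merger, rhotacism, final devoicing)
If borrowed from Yoshoan 'himhased' after the early changes, it would undergo only the recent ones:
  rule 4 (apocope): no change (himhased)
  rule 5 (final devoicing): himhased → himhaset
  ⇒ as a loan: himhaset
Dopana 'himhaset' matches the loan outcome 'himhaset', not the inherited 'kimharit' — it skipped the early Dopana changes, so it was borrowed from Yoshoan.

borrowed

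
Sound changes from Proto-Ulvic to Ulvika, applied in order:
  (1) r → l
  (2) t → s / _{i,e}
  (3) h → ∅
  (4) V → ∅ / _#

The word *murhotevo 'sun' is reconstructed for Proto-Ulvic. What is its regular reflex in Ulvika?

mulosev

Ulvika: start from *murhotevo.
  rule 1 (unconditioned shift): murhotevo → mulhotevo
  rule 2 (palatalisation): mulhotevo → mulhosevo
  rule 3 (h-loss): mulhosevo → mulosevo
  rule 4 (apocope): mulosevo → mulosev
  ⇒ Ulvika mulosev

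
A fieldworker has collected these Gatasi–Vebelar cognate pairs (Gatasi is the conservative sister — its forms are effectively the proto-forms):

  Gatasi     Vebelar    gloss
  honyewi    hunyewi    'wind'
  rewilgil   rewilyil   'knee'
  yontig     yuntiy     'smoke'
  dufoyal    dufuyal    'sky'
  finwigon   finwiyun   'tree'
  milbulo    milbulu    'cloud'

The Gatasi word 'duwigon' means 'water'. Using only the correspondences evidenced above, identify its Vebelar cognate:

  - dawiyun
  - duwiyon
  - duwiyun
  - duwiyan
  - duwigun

duwiyun

finwigon ~ finwiyun — Gatasi g corresponds to Vebelar y between vowels (before a back vowel).
honyewi ~ hunyewi, yontig ~ yuntiy — Gatasi o corresponds to Vebelar u after a consonant, before a nasal.
Applying these to Gatasi 'duwigon':
  duwigon → duwiyon   (g→y between vowels (before a back vowel))
  duwiyon → duwiyun   (o→u after a consonant, before a nasal)
So the Vebelar cognate is 'duwiyun'.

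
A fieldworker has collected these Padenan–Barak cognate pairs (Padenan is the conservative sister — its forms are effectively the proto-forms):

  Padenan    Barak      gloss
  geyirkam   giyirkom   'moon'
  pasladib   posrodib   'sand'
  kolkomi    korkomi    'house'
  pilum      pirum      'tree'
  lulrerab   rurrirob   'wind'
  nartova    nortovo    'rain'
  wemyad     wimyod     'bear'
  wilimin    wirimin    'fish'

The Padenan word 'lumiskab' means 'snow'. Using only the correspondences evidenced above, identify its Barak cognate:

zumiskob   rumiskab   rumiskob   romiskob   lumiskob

rumiskob

lulrerab ~ rurrirob — Padenan l corresponds to Barak r word-initially before a back vowel.
lulrerab ~ rurrirob — Padenan a corresponds to Barak o after a consonant, before a labial obstruent.
Applying these to Padenan 'lumiskab':
  lumiskab → rumiskab   (l→r word-initially before a back vowel)
  rumiskab → rumiskob   (a→o after a consonant, before a labial obstruent)
So the Barak cognate is 'rumiskob'.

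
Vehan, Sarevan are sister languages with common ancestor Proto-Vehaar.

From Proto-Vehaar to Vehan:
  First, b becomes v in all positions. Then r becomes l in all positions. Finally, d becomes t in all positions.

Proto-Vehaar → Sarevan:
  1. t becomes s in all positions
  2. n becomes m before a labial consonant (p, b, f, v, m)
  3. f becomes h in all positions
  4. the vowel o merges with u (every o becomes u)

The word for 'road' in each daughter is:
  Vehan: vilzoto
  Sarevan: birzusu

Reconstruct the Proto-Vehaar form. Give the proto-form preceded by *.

*birzoto

Position 7: Vehan has o, Sarevan has u. Vehan preserves o here (none of its changes turn any other segment into o), so the proto-segment is *o.
Position 6: Vehan has t, Sarevan has s. Taking the neighbouring segments as reconstructed: Vehan t could go back to *t or *d; Sarevan s could go back to *t or *s — the one source consistent with every daughter is *t.
Position 3: Vehan has l, Sarevan has r. Sarevan preserves r here (none of its changes turn any other segment into r), so the proto-segment is *r.
This points to *birzoto. Verify forward in each daughter:
Vehan: *birzoto > virzoto > vilzoto  (by unconditioned shift, unconditioned shift)
Sarevan: *birzoto > birzoso > birzusu  (by unconditioned shift, vowel merger)
Only *birzoto yields all of Vehan vilzoto, Sarevan birzusu.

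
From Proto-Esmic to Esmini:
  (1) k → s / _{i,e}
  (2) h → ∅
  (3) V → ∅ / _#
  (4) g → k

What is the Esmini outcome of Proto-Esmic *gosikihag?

kosisiak

Esmini: start from *gosikihag.
  rule 1 (palatalisation): gosikihag → gosisihag
  rule 2 (h-loss): gosisihag → gosisiag
  rule 3: no change — gosisiag
  rule 4 (unconditioned shift): gosisiag → kosisiak
  ⇒ Esmini kosisiak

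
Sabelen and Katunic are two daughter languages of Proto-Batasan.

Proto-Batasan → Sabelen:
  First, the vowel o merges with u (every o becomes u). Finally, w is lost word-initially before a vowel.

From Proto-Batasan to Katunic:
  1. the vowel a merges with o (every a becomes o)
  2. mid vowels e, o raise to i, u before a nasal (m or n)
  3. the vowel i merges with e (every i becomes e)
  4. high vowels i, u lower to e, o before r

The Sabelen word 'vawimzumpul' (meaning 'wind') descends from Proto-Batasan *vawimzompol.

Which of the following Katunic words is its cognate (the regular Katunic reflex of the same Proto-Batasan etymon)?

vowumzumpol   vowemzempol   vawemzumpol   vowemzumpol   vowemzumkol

Katunic: *vawimzompol > vowimzompol > vowimzumpol > vowemzumpol  (by vowel merger, pre-nasal raising, vowel merger)

vowemzumpol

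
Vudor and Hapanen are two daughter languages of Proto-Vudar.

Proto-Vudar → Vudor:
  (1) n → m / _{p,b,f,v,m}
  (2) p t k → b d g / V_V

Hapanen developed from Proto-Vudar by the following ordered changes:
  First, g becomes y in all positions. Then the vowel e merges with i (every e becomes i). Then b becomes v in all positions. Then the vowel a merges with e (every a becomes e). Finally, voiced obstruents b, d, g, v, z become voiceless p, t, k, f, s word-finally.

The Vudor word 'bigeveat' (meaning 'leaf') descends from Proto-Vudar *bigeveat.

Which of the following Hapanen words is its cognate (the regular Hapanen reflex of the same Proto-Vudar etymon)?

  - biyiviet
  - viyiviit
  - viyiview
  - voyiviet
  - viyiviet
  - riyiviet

Hapanen: *bigeveat > biyeveat > biyiviat > viyiviat > viyiviet  (by unconditioned shift, vowel merger, unconditioned shift, vowel merger)
Among the options, 'viyiviet' alone shows every Hapanen change applied in order.

viyiviet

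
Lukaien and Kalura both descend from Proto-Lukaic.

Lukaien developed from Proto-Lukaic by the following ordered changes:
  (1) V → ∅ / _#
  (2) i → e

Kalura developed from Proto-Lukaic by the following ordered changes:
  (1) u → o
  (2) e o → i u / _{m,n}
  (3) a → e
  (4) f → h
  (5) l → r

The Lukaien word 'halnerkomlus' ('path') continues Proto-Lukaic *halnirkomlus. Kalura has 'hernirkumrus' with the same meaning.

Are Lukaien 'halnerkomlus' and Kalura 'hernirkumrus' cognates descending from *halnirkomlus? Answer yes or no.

no

Derive the expected Kalura reflex of *halnirkomlus:
Kalura: start from *halnirkomlus.
  rule 1 (vowel merger): halnirkomlus → halnirkomlos
  rule 2 (pre-nasal raising): halnirkomlos → halnirkumlos
  rule 3 (vowel merger): halnirkumlos → helnirkumlos
  rule 4: no change — helnirkumlos
  rule 5 (unconditioned shift): helnirkumlos → hernirkumros
  ⇒ Kalura hernirkumros
The regular Kalura reflex would be 'hernirkumros', but the attested form is 'hernirkumrus'. The correspondence is irregular, so they are not cognates (the Kalura form has a different source).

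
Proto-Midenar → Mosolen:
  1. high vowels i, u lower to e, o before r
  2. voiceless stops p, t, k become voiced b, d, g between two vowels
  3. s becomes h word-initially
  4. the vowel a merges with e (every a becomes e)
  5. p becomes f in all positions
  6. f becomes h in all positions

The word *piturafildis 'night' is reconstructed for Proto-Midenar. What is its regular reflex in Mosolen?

hidorehildis

Mosolen: *piturafildis
  piturafildis → pitorafildis   [pre-rhotic lowering]
  pitorafildis → pidorafildis   [intervocalic voicing]
  pidorafildis (rule 3 does not apply)
  pidorafildis → pidorefildis   [vowel merger]
  pidorefildis → fidorefildis   [unconditioned shift]
  fidorefildis → hidorehildis   [unconditioned shift]
  giving Mosolen hidorehildis.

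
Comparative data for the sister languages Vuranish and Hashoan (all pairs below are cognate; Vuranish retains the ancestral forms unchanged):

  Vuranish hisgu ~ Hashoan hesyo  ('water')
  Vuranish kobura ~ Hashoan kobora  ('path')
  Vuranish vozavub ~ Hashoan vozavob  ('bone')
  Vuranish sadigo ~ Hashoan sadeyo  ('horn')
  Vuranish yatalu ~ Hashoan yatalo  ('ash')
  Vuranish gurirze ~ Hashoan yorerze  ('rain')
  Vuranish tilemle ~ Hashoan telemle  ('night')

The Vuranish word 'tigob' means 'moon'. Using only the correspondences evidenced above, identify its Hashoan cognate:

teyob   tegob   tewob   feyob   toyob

hisgu ~ hesyo, sadigo ~ sadeyo — Vuranish i corresponds to Hashoan e after a consonant, before a consonant other than r, m, n, p, b, f, v.
sadigo ~ sadeyo — Vuranish g corresponds to Hashoan y between vowels (before a back vowel).
Applying these to Vuranish 'tigob':
  tigob → tegob   (i→e after a consonant, before a consonant other than r, m, n, p, b, f, v)
  tegob → teyob   (g→y between vowels (before a back vowel))
So the Hashoan cognate is 'teyob'.

teyob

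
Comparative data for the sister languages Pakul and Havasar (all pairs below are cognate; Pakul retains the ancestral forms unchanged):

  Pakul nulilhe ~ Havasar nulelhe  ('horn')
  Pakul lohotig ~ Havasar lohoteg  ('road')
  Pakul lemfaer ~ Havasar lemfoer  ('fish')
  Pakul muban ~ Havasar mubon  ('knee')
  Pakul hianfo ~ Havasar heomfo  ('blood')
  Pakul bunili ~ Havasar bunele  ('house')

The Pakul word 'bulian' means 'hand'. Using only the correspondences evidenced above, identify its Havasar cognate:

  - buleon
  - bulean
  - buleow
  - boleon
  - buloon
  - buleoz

hianfo ~ heomfo — Pakul i corresponds to Havasar e after a consonant, before a back vowel.
hianfo ~ heomfo — Pakul a corresponds to Havasar o after a vowel, before a nasal.
Applying these to Pakul 'bulian':
  bulian → bulean   (i→e after a consonant, before a back vowel)
  bulean → buleon   (a→o after a vowel, before a nasal)
So the Havasar cognate is 'buleon'.

buleon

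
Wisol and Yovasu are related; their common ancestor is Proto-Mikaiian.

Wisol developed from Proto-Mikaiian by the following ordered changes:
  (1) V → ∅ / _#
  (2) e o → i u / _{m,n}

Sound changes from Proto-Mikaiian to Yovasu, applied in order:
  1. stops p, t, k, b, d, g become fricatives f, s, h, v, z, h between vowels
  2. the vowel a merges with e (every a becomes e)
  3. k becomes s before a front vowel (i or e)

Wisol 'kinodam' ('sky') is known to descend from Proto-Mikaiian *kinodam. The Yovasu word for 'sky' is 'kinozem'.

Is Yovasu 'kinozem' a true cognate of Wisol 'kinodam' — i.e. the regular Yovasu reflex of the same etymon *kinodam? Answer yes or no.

Derive the expected Yovasu reflex of *kinodam:
Yovasu: *kinodam > kinozam > kinozem > sinozem  (by intervocalic lenition, vowel merger, palatalisation)
The regular Yovasu reflex would be 'sinozem', but the attested form is 'kinozem'. The correspondence is irregular, so they are not cognates (the Yovasu form has a different source).

no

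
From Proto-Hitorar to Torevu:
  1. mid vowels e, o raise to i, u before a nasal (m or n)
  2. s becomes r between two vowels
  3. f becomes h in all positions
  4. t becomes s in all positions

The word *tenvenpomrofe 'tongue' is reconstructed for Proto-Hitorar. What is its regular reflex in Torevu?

Torevu: *tenvenpomrofe
  tenvenpomrofe → tinvinpumrofe   [pre-nasal raising]
  tinvinpumrofe (rule 2 does not apply)
  tinvinpumrofe → tinvinpumrohe   [unconditioned shift]
  tinvinpumrohe → sinvinpumrohe   [unconditioned shift]
  giving Torevu sinvinpumrohe.

sinvinpumrohe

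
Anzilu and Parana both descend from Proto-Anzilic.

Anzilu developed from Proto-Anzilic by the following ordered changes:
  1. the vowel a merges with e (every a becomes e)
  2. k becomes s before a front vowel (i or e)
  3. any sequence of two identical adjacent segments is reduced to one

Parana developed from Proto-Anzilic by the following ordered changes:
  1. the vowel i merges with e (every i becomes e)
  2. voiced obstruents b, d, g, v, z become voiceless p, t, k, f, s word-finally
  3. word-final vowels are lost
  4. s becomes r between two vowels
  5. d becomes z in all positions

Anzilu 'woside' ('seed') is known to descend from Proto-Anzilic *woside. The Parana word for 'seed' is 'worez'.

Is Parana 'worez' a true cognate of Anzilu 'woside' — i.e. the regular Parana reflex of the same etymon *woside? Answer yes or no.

Derive the expected Parana reflex of *woside:
Parana: *woside
  woside → wosede   [vowel merger]
  wosede (rule 2 does not apply)
  wosede → wosed   [apocope]
  wosed → wored   [rhotacism]
  wored → worez   [unconditioned shift]
  giving Parana worez.
Parana 'worez' matches the regular reflex exactly, so the pair is cognate.

yes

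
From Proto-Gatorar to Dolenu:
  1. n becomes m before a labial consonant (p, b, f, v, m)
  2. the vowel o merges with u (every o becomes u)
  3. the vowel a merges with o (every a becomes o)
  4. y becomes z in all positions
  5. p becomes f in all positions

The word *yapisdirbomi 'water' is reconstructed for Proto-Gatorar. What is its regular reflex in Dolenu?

Dolenu: *yapisdirbomi
  yapisdirbomi (rule 1 does not apply)
  yapisdirbomi → yapisdirbumi   [vowel merger]
  yapisdirbumi → yopisdirbumi   [vowel merger]
  yopisdirbumi → zopisdirbumi   [unconditioned shift]
  zopisdirbumi → zofisdirbumi   [unconditioned shift]
  giving Dolenu zofisdirbumi.

zofisdirbumi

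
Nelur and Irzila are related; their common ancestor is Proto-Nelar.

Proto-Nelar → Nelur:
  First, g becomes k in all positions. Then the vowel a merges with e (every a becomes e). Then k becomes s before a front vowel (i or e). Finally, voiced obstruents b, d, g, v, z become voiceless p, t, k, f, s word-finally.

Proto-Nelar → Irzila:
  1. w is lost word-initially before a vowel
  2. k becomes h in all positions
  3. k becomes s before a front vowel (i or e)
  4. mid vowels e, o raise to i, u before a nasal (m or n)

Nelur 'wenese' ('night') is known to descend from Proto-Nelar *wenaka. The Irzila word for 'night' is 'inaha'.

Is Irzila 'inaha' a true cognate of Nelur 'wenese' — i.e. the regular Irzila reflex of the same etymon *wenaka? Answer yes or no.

Derive the expected Irzila reflex of *wenaka:
Irzila: start from *wenaka.
  rule 1 (glide loss): wenaka → enaka
  rule 2 (unconditioned shift): enaka → enaha
  rule 3: no change — enaha
  rule 4 (pre-nasal raising): enaha → inaha
  ⇒ Irzila inaha
Irzila 'inaha' matches the regular reflex exactly, so the pair is cognate.

yes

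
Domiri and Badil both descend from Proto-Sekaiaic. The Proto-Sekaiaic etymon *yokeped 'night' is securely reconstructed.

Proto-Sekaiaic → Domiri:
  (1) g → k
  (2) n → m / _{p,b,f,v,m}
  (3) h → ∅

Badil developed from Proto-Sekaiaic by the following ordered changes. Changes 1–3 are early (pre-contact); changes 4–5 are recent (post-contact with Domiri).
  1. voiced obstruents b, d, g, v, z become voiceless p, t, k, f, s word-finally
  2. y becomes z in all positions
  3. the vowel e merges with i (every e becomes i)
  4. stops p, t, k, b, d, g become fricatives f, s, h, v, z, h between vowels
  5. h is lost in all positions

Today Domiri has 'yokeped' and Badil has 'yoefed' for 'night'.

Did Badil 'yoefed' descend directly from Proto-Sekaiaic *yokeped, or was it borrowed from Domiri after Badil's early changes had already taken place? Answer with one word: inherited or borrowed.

If inherited, *yokeped would pass through all of Badil's changes:
Badil: *yokeped
  yokeped → yokepet   [final devoicing]
  yokepet → zokepet   [unconditioned shift]
  zokepet → zokipit   [vowel merger]
  zokipit → zohifit   [intervocalic lenition]
  zohifit → zoifit   [h-loss]
  giving Badil zoifit.
If borrowed from Domiri 'yokeped' after the early changes, it would undergo only the recent ones:
  rule 4 (intervocalic lenition): yokeped → yohefed
  rule 5 (h-loss): yohefed → yoefed
  ⇒ as a loan: yoefed
Badil 'yoefed' matches the loan outcome 'yoefed', not the inherited 'zoifit' — it skipped the early Badil changes, so it was borrowed from Domiri.

borrowed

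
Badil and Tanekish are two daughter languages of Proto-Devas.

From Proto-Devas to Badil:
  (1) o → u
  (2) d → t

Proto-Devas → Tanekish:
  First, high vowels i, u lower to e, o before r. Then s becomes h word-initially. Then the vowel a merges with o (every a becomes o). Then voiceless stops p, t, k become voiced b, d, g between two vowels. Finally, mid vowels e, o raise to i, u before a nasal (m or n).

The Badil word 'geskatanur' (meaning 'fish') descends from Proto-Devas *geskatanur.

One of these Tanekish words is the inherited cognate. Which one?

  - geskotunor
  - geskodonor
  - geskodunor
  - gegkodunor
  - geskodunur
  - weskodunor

Tanekish: *geskatanur
  geskatanur → geskatanor   [pre-rhotic lowering]
  geskatanor (rule 2 does not apply)
  geskatanor → geskotonor   [vowel merger]
  geskotonor → geskodonor   [intervocalic voicing]
  geskodonor → geskodunor   [pre-nasal raising]
  giving Tanekish geskodunor.

geskodunor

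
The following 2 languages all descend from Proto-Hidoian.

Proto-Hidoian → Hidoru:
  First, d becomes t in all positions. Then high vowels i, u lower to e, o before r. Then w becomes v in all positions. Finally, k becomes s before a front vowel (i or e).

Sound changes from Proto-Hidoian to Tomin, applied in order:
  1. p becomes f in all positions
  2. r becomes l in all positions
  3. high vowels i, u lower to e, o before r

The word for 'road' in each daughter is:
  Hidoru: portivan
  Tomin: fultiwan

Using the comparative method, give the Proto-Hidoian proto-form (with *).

*purtiwan

Position 1: Hidoru has p, Tomin has f. Hidoru preserves p here (none of its changes turn any other segment into p), so the proto-segment is *p.
Position 2: Hidoru has o, Tomin has u. Tomin preserves u here (none of its changes turn any other segment into u), so the proto-segment is *u.
Position 6: Hidoru has v, Tomin has w. Tomin preserves w here (none of its changes turn any other segment into w), so the proto-segment is *w.
Verify the candidate proto-form against each daughter:
Hidoru: *purtiwan > portiwan > portivan  (by pre-rhotic lowering, unconditioned shift)
Tomin: *purtiwan
  purtiwan → furtiwan   [unconditioned shift]
  furtiwan → fultiwan   [unconditioned shift]
  fultiwan (rule 3 does not apply)
  giving Tomin fultiwan.
Only *purtiwan yields all of Hidoru portivan, Tomin fultiwan.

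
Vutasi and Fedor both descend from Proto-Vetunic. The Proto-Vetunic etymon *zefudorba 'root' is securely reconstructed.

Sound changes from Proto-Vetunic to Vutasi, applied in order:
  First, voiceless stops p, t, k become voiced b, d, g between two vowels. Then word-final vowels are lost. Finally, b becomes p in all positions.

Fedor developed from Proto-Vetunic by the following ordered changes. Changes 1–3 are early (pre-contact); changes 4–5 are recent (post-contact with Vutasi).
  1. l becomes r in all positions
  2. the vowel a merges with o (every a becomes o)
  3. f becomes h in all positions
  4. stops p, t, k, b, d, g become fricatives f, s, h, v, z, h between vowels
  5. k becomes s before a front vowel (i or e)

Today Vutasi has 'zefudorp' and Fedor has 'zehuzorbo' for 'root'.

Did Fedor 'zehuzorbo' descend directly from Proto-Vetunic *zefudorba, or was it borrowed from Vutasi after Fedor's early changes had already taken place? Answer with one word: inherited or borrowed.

If inherited, *zefudorba would pass through all of Fedor's changes:
Fedor: *zefudorba
  zefudorba (rule 1 does not apply)
  zefudorba → zefudorbo   [vowel merger]
  zefudorbo → zehudorbo   [unconditioned shift]
  zehudorbo → zehuzorbo   [intervocalic lenition]
  zehuzorbo (rule 5 does not apply)
  giving Fedor zehuzorbo.
If borrowed from Vutasi 'zefudorp' after the early changes, it would undergo only the recent ones:
  rule 4 (intervocalic lenition): zefudorp → zefuzorp
  rule 5 (palatalisation): no change (zefuzorp)
  ⇒ as a loan: zefuzorp
Fedor 'zehuzorbo' matches the inherited outcome exactly, so it is an inherited cognate, not a loan.

inherited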